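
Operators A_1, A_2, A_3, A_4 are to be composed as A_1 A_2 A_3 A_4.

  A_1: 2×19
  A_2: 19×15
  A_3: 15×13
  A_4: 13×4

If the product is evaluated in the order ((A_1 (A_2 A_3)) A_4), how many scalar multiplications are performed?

4303

(A_2 A_3): 19×15 by 15×13 → 19×13, cost 19·15·13 = 3705
(A_1 (A_2 A_3)): 2×19 by 19×13 → 2×13, cost 2·19·13 = 494; cumulative 4199
((A_1 (A_2 A_3)) A_4): 2×13 by 13×4 → 2×4, cost 2·13·4 = 104; cumulative 4303
Total: 4303 scalar multiplications.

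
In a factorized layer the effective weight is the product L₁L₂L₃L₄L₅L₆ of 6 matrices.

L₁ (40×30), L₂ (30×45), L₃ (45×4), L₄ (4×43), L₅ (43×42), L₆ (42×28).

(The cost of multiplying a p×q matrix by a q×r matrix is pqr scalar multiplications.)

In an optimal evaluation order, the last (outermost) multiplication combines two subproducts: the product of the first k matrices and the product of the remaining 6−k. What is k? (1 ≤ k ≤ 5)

3

Adjacent pairs: L₁L₂ = 40·30·45 = 54000; L₂L₃ = 30·45·4 = 5400; L₃L₄ = 45·4·43 = 7740; L₄L₅ = 4·43·42 = 7224; L₅L₆ = 43·42·28 = 50568.
Length 3: L₁..L₃: k=1: 0+5400+40·30·4=10200; k=2: 54000+0+40·45·4=61200 → min 10200 | L₂..L₄: k=2: 0+7740+30·45·43=65790; k=3: 5400+0+30·4·43=10560 → min 10560 | L₃..L₅: k=3: 0+7224+45·4·42=14784; k=4: 7740+0+45·43·42=89010 → min 14784 | L₄..L₆: k=4: 0+50568+4·43·28=55384; k=5: 7224+0+4·42·28=11928 → min 11928.
Length 4: L₁..L₄: k=1: 0+10560+40·30·43=62160; k=2: 54000+7740+40·45·43=139140; k=3: 10200+0+40·4·43=17080 → min 17080 | L₂..L₅: k=2: 0+14784+30·45·42=71484; k=3: 5400+7224+30·4·42=17664; k=4: 10560+0+30·43·42=64740 → min 17664 | L₃..L₆: k=3: 0+11928+45·4·28=16968; k=4: 7740+50568+45·43·28=112488; k=5: 14784+0+45·42·28=67704 → min 16968.
Length 5: L₁..L₅: k=1: 0+17664+40·30·42=68064; k=2: 54000+14784+40·45·42=144384; k=3: 10200+7224+40·4·42=24144; k=4: 17080+0+40·43·42=89320 → min 24144 | L₂..L₆: k=2: 0+16968+30·45·28=54768; k=3: 5400+11928+30·4·28=20688; k=4: 10560+50568+30·43·28=97248; k=5: 17664+0+30·42·28=52944 → min 20688.
Top-level splits: k=1: (L₁..L₁)·(L₂..L₆) → 0+20688+40·30·28 = 54288; k=2: (L₁..L₂)·(L₃..L₆) → 54000+16968+40·45·28 = 121368; k=3: (L₁..L₃)·(L₄..L₆) → 10200+11928+40·4·28 = 26608; k=4: (L₁..L₄)·(L₅..L₆) → 17080+50568+40·43·28 = 115808; k=5: (L₁..L₅)·(L₆..L₆) → 24144+0+40·42·28 = 71184.
Best split is after L₃, i.e. k = 3.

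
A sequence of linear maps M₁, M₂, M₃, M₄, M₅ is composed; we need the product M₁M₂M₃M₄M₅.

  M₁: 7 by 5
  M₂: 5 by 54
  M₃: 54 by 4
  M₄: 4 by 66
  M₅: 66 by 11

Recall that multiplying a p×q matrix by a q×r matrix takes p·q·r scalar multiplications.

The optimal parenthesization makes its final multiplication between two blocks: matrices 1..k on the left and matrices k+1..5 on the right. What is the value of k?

3

Adjacent pairs: M₁M₂ = 7·5·54 = 1890; M₂M₃ = 5·54·4 = 1080; M₃M₄ = 54·4·66 = 14256; M₄M₅ = 4·66·11 = 2904.
Length 3: M₁..M₃: k=1: 0+1080+7·5·4=1220; k=2: 1890+0+7·54·4=3402 → min 1220 | M₂..M₄: k=2: 0+14256+5·54·66=32076; k=3: 1080+0+5·4·66=2400 → min 2400 | M₃..M₅: k=3: 0+2904+54·4·11=5280; k=4: 14256+0+54·66·11=53460 → min 5280.
Length 4: M₁..M₄: k=1: 0+2400+7·5·66=4710; k=2: 1890+14256+7·54·66=41094; k=3: 1220+0+7·4·66=3068 → min 3068 | M₂..M₅: k=2: 0+5280+5·54·11=8250; k=3: 1080+2904+5·4·11=4204; k=4: 2400+0+5·66·11=6030 → min 4204.
Top-level splits: k=1: (M₁..M₁)·(M₂..M₅) → 0+4204+7·5·11 = 4589; k=2: (M₁..M₂)·(M₃..M₅) → 1890+5280+7·54·11 = 11328; k=3: (M₁..M₃)·(M₄..M₅) → 1220+2904+7·4·11 = 4432; k=4: (M₁..M₄)·(M₅..M₅) → 3068+0+7·66·11 = 8150.
Best split is after M₃, i.e. k = 3.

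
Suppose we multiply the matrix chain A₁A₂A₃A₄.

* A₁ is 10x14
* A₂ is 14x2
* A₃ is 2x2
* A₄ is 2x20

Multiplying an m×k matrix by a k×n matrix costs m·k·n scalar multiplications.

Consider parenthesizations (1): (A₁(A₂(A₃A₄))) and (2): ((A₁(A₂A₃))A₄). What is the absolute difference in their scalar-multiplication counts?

2704

Order (1) = (A₁(A₂(A₃A₄))): (A₃A₄): 2×2 by 2×20 → 2×20, cost 2·2·20 = 80; (A₂(A₃A₄)): 14×2 by 2×20 → 14×20, cost 14·2·20 = 560; cumulative 640; (A₁(A₂(A₃A₄))): 10×14 by 14×20 → 10×20, cost 10·14·20 = 2800; cumulative 3440. Total 3440.
Order (2) = ((A₁(A₂A₃))A₄): (A₂A₃): 14×2 by 2×2 → 14×2, cost 14·2·2 = 56; (A₁(A₂A₃)): 10×14 by 14×2 → 10×2, cost 10·14·2 = 280; cumulative 336; ((A₁(A₂A₃))A₄): 10×2 by 2×20 → 10×20, cost 10·2·20 = 400; cumulative 736. Total 736.
Difference: |3440 − 736| = 2704.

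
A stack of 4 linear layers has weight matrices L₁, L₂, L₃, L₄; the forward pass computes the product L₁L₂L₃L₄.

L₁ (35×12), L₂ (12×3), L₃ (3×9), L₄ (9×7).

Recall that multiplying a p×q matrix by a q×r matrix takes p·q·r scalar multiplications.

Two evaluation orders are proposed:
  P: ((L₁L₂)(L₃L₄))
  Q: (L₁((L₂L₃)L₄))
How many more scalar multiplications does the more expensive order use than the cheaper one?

1836

Order P = ((L₁L₂)(L₃L₄)): (L₁L₂): 35×12 by 12×3 → 35×3, cost 35·12·3 = 1260; (L₃L₄): 3×9 by 9×7 → 3×7, cost 3·9·7 = 189; ((L₁L₂)(L₃L₄)): 35×3 by 3×7 → 35×7, cost 35·3·7 = 735; cumulative 2184. Total 2184.
Order Q = (L₁((L₂L₃)L₄)): (L₂L₃): 12×3 by 3×9 → 12×9, cost 12·3·9 = 324; ((L₂L₃)L₄): 12×9 by 9×7 → 12×7, cost 12·9·7 = 756; cumulative 1080; (L₁((L₂L₃)L₄)): 35×12 by 12×7 → 35×7, cost 35·12·7 = 2940; cumulative 4020. Total 4020.
Difference: |2184 − 4020| = 1836.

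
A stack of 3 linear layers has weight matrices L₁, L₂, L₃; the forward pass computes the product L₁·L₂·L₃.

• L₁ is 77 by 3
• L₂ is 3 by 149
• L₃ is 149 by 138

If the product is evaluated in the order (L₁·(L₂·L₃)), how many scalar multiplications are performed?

(L₂·L₃): 3×149 by 149×138 → 3×138, cost 3·149·138 = 61686
(L₁·(L₂·L₃)): 77×3 by 3×138 → 77×138, cost 77·3·138 = 31878; cumulative 93564
Total: 93564 scalar multiplications.

93564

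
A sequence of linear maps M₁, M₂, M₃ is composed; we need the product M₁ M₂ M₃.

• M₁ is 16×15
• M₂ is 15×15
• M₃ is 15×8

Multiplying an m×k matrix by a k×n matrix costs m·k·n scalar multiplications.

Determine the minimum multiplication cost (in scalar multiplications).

3720

Order (M₁ (M₂ M₃)): (M₂ M₃): 15×15 by 15×8 → 15×8, cost 15·15·8 = 1800; (M₁ (M₂ M₃)): 16×15 by 15×8 → 16×8, cost 16·15·8 = 1920; cumulative 3720. Total 3720.
Order ((M₁ M₂) M₃): (M₁ M₂): 16×15 by 15×15 → 16×15, cost 16·15·15 = 3600; ((M₁ M₂) M₃): 16×15 by 15×8 → 16×8, cost 16·15·8 = 1920; cumulative 5520. Total 5520.
Minimum: 3720.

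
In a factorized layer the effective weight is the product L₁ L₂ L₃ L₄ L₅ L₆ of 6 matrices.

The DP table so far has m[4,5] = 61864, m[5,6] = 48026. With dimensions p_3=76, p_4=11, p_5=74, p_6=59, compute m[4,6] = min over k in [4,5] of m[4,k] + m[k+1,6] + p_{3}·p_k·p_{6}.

97350

m[4,6] = min over k∈[4,5] of m[4,k]+m[k+1,6]+p_{3}·p_k·p_{6}.
k=4: 0 + 48026 + 76·11·59 = 97350; k=5: 61864 + 0 + 76·74·59 = 393680.
Minimum: 97350 at k=4.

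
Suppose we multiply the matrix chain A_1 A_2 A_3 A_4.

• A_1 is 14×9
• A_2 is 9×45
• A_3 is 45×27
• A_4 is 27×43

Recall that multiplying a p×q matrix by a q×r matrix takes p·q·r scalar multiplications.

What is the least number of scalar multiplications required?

Adjacent pairs: A_1A_2 = 14·9·45 = 5670; A_2A_3 = 9·45·27 = 10935; A_3A_4 = 45·27·43 = 52245.
Length 3: A_1..A_3: k=1: 0+10935+14·9·27=14337; k=2: 5670+0+14·45·27=22680 → min 14337 | A_2..A_4: k=2: 0+52245+9·45·43=69660; k=3: 10935+0+9·27·43=21384 → min 21384.
Length 4: A_1..A_4: k=1: 0+21384+14·9·43=26802; k=2: 5670+52245+14·45·43=85005; k=3: 14337+0+14·27·43=30591 → min 26802.
Optimal order: (A_1 ((A_2 A_3) A_4)) with cost 26802.

26802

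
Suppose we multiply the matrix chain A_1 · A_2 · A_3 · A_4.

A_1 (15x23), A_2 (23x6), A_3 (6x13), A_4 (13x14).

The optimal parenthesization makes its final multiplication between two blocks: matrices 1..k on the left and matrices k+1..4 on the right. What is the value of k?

2

Adjacent pairs: A_1A_2 = 15·23·6 = 2070; A_2A_3 = 23·6·13 = 1794; A_3A_4 = 6·13·14 = 1092.
Length 3: A_1..A_3: k=1: 0+1794+15·23·13=6279; k=2: 2070+0+15·6·13=3240 → min 3240 | A_2..A_4: k=2: 0+1092+23·6·14=3024; k=3: 1794+0+23·13·14=5980 → min 3024.
Top-level splits: k=1: (A_1..A_1)·(A_2..A_4) → 0+3024+15·23·14 = 7854; k=2: (A_1..A_2)·(A_3..A_4) → 2070+1092+15·6·14 = 4422; k=3: (A_1..A_3)·(A_4..A_4) → 3240+0+15·13·14 = 5970.
Best split is after A_2, i.e. k = 2.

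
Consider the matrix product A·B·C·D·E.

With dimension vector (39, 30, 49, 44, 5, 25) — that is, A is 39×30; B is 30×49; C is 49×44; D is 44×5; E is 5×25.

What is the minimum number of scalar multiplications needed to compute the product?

Adjacent pairs: AB = 39·30·49 = 57330; BC = 30·49·44 = 64680; CD = 49·44·5 = 10780; DE = 44·5·25 = 5500.
Length 3: A..C: k=1: 0+64680+39·30·44=116160; k=2: 57330+0+39·49·44=141414 → min 116160 | B..D: k=2: 0+10780+30·49·5=18130; k=3: 64680+0+30·44·5=71280 → min 18130 | C..E: k=3: 0+5500+49·44·25=59400; k=4: 10780+0+49·5·25=16905 → min 16905.
Length 4: A..D: k=1: 0+18130+39·30·5=23980; k=2: 57330+10780+39·49·5=77665; k=3: 116160+0+39·44·5=124740 → min 23980 | B..E: k=2: 0+16905+30·49·25=53655; k=3: 64680+5500+30·44·25=103180; k=4: 18130+0+30·5·25=21880 → min 21880.
Length 5: A..E: k=1: 0+21880+39·30·25=51130; k=2: 57330+16905+39·49·25=122010; k=3: 116160+5500+39·44·25=164560; k=4: 23980+0+39·5·25=28855 → min 28855.
Optimal order: ((A·(B·(C·D)))·E) with cost 28855.

28855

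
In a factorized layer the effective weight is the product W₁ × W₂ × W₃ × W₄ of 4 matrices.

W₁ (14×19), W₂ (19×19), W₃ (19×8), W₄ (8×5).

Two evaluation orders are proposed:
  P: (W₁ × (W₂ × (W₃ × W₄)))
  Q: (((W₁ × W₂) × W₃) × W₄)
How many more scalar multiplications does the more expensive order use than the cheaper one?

3847

Order P = (W₁ × (W₂ × (W₃ × W₄))): (W₃ × W₄): 19×8 by 8×5 → 19×5, cost 19·8·5 = 760; (W₂ × (W₃ × W₄)): 19×19 by 19×5 → 19×5, cost 19·19·5 = 1805; cumulative 2565; (W₁ × (W₂ × (W₃ × W₄))): 14×19 by 19×5 → 14×5, cost 14·19·5 = 1330; cumulative 3895. Total 3895.
Order Q = (((W₁ × W₂) × W₃) × W₄): (W₁ × W₂): 14×19 by 19×19 → 14×19, cost 14·19·19 = 5054; ((W₁ × W₂) × W₃): 14×19 by 19×8 → 14×8, cost 14·19·8 = 2128; cumulative 7182; (((W₁ × W₂) × W₃) × W₄): 14×8 by 8×5 → 14×5, cost 14·8·5 = 560; cumulative 7742. Total 7742.
Difference: |3895 − 7742| = 3847.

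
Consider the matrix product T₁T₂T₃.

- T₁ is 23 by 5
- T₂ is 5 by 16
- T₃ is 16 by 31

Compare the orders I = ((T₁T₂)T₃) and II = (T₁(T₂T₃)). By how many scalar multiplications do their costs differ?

7203

Order I = ((T₁T₂)T₃): (T₁T₂): 23×5 by 5×16 → 23×16, cost 23·5·16 = 1840; ((T₁T₂)T₃): 23×16 by 16×31 → 23×31, cost 23·16·31 = 11408; cumulative 13248. Total 13248.
Order II = (T₁(T₂T₃)): (T₂T₃): 5×16 by 16×31 → 5×31, cost 5·16·31 = 2480; (T₁(T₂T₃)): 23×5 by 5×31 → 23×31, cost 23·5·31 = 3565; cumulative 6045. Total 6045.
Difference: |13248 − 6045| = 7203.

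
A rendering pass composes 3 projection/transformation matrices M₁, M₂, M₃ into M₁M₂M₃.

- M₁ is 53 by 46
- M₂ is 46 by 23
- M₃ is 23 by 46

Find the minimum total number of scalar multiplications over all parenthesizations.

112148

Order (M₁(M₂M₃)): (M₂M₃): 46×23 by 23×46 → 46×46, cost 46·23·46 = 48668; (M₁(M₂M₃)): 53×46 by 46×46 → 53×46, cost 53·46·46 = 112148; cumulative 160816. Total 160816.
Order ((M₁M₂)M₃): (M₁M₂): 53×46 by 46×23 → 53×23, cost 53·46·23 = 56074; ((M₁M₂)M₃): 53×23 by 23×46 → 53×46, cost 53·23·46 = 56074; cumulative 112148. Total 112148.
Minimum: 112148.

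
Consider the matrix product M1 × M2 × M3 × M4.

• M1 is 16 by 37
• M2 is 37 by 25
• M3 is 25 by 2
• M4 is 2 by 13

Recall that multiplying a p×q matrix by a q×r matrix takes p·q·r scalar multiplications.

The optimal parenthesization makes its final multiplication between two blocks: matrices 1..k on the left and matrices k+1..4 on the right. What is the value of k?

3

Adjacent pairs: M1M2 = 16·37·25 = 14800; M2M3 = 37·25·2 = 1850; M3M4 = 25·2·13 = 650.
Length 3: M1..M3: k=1: 0+1850+16·37·2=3034; k=2: 14800+0+16·25·2=15600 → min 3034 | M2..M4: k=2: 0+650+37·25·13=12675; k=3: 1850+0+37·2·13=2812 → min 2812.
Top-level splits: k=1: (M1..M1)·(M2..M4) → 0+2812+16·37·13 = 10508; k=2: (M1..M2)·(M3..M4) → 14800+650+16·25·13 = 20650; k=3: (M1..M3)·(M4..M4) → 3034+0+16·2·13 = 3450.
Best split is after M3, i.e. k = 3.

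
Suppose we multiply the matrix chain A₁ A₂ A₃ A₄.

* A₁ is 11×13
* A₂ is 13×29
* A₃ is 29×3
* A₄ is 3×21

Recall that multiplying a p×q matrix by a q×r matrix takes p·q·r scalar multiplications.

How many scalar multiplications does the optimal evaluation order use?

Adjacent pairs: A₁A₂ = 11·13·29 = 4147; A₂A₃ = 13·29·3 = 1131; A₃A₄ = 29·3·21 = 1827.
Length 3: A₁..A₃: k=1: 0+1131+11·13·3=1560; k=2: 4147+0+11·29·3=5104 → min 1560 | A₂..A₄: k=2: 0+1827+13·29·21=9744; k=3: 1131+0+13·3·21=1950 → min 1950.
Length 4: A₁..A₄: k=1: 0+1950+11·13·21=4953; k=2: 4147+1827+11·29·21=12673; k=3: 1560+0+11·3·21=2253 → min 2253.
Optimal order: ((A₁ (A₂ A₃)) A₄) with cost 2253.

2253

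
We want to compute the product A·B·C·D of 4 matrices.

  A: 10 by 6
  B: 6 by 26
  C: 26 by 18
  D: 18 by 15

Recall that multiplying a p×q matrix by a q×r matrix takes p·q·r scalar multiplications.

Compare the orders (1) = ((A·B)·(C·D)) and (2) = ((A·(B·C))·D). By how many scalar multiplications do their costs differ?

5892

Order (1) = ((A·B)·(C·D)): (A·B): 10×6 by 6×26 → 10×26, cost 10·6·26 = 1560; (C·D): 26×18 by 18×15 → 26×15, cost 26·18·15 = 7020; ((A·B)·(C·D)): 10×26 by 26×15 → 10×15, cost 10·26·15 = 3900; cumulative 12480. Total 12480.
Order (2) = ((A·(B·C))·D): (B·C): 6×26 by 26×18 → 6×18, cost 6·26·18 = 2808; (A·(B·C)): 10×6 by 6×18 → 10×18, cost 10·6·18 = 1080; cumulative 3888; ((A·(B·C))·D): 10×18 by 18×15 → 10×15, cost 10·18·15 = 2700; cumulative 6588. Total 6588.
Difference: |12480 − 6588| = 5892.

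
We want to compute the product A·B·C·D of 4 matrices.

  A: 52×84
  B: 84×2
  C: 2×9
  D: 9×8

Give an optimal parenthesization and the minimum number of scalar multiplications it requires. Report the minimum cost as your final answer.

9712

Adjacent pairs: AB = 52·84·2 = 8736; BC = 84·2·9 = 1512; CD = 2·9·8 = 144.
Length 3: A..C: k=1: 0+1512+52·84·9=40824; k=2: 8736+0+52·2·9=9672 → min 9672 | B..D: k=2: 0+144+84·2·8=1488; k=3: 1512+0+84·9·8=7560 → min 1488.
Length 4: A..D: k=1: 0+1488+52·84·8=36432; k=2: 8736+144+52·2·8=9712; k=3: 9672+0+52·9·8=13416 → min 9712.
Optimal parenthesization: ((A·B)·(C·D)) with cost 9712.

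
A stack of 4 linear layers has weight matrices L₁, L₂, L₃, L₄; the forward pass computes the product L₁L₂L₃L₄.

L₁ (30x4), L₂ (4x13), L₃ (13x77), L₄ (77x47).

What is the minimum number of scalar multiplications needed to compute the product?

Adjacent pairs: L₁L₂ = 30·4·13 = 1560; L₂L₃ = 4·13·77 = 4004; L₃L₄ = 13·77·47 = 47047.
Length 3: L₁..L₃: k=1: 0+4004+30·4·77=13244; k=2: 1560+0+30·13·77=31590 → min 13244 | L₂..L₄: k=2: 0+47047+4·13·47=49491; k=3: 4004+0+4·77·47=18480 → min 18480.
Length 4: L₁..L₄: k=1: 0+18480+30·4·47=24120; k=2: 1560+47047+30·13·47=66937; k=3: 13244+0+30·77·47=121814 → min 24120.
Optimal order: (L₁((L₂L₃)L₄)) with cost 24120.

24120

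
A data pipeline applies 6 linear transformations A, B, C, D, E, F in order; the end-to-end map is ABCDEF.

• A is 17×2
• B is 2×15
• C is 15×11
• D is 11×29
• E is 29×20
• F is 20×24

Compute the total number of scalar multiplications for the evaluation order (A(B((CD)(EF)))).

30681

(CD): 15×11 by 11×29 → 15×29, cost 15·11·29 = 4785
(EF): 29×20 by 20×24 → 29×24, cost 29·20·24 = 13920
((CD)(EF)): 15×29 by 29×24 → 15×24, cost 15·29·24 = 10440; cumulative 29145
(B((CD)(EF))): 2×15 by 15×24 → 2×24, cost 2·15·24 = 720; cumulative 29865
(A(B((CD)(EF)))): 17×2 by 2×24 → 17×24, cost 17·2·24 = 816; cumulative 30681
Total: 30681 scalar multiplications.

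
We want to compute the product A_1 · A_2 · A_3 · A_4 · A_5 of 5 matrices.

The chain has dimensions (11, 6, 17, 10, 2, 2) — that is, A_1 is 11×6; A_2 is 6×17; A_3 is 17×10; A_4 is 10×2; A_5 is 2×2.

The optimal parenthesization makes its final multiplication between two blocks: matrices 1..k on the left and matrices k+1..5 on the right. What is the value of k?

Adjacent pairs: A_1A_2 = 11·6·17 = 1122; A_2A_3 = 6·17·10 = 1020; A_3A_4 = 17·10·2 = 340; A_4A_5 = 10·2·2 = 40.
Length 3: A_1..A_3: k=1: 0+1020+11·6·10=1680; k=2: 1122+0+11·17·10=2992 → min 1680 | A_2..A_4: k=2: 0+340+6·17·2=544; k=3: 1020+0+6·10·2=1140 → min 544 | A_3..A_5: k=3: 0+40+17·10·2=380; k=4: 340+0+17·2·2=408 → min 380.
Length 4: A_1..A_4: k=1: 0+544+11·6·2=676; k=2: 1122+340+11·17·2=1836; k=3: 1680+0+11·10·2=1900 → min 676 | A_2..A_5: k=2: 0+380+6·17·2=584; k=3: 1020+40+6·10·2=1180; k=4: 544+0+6·2·2=568 → min 568.
Top-level splits: k=1: (A_1..A_1)·(A_2..A_5) → 0+568+11·6·2 = 700; k=2: (A_1..A_2)·(A_3..A_5) → 1122+380+11·17·2 = 1876; k=3: (A_1..A_3)·(A_4..A_5) → 1680+40+11·10·2 = 1940; k=4: (A_1..A_4)·(A_5..A_5) → 676+0+11·2·2 = 720.
Best split is after A_1, i.e. k = 1.

1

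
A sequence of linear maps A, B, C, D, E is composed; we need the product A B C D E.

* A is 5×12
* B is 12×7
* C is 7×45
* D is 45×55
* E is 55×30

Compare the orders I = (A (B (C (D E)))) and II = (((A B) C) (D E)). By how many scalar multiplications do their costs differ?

Order I = (A (B (C (D E)))): (D E): 45×55 by 55×30 → 45×30, cost 45·55·30 = 74250; (C (D E)): 7×45 by 45×30 → 7×30, cost 7·45·30 = 9450; cumulative 83700; (B (C (D E))): 12×7 by 7×30 → 12×30, cost 12·7·30 = 2520; cumulative 86220; (A (B (C (D E)))): 5×12 by 12×30 → 5×30, cost 5·12·30 = 1800; cumulative 88020. Total 88020.
Order II = (((A B) C) (D E)): (A B): 5×12 by 12×7 → 5×7, cost 5·12·7 = 420; ((A B) C): 5×7 by 7×45 → 5×45, cost 5·7·45 = 1575; cumulative 1995; (D E): 45×55 by 55×30 → 45×30, cost 45·55·30 = 74250; (((A B) C) (D E)): 5×45 by 45×30 → 5×30, cost 5·45·30 = 6750; cumulative 82995. Total 82995.
Difference: |88020 − 82995| = 5025.

5025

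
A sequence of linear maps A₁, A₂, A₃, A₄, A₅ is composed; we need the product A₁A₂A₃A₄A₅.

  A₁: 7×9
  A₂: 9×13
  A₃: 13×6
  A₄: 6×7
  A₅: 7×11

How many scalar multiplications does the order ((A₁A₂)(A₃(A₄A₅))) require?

(A₁A₂): 7×9 by 9×13 → 7×13, cost 7·9·13 = 819
(A₄A₅): 6×7 by 7×11 → 6×11, cost 6·7·11 = 462
(A₃(A₄A₅)): 13×6 by 6×11 → 13×11, cost 13·6·11 = 858; cumulative 1320
((A₁A₂)(A₃(A₄A₅))): 7×13 by 13×11 → 7×11, cost 7·13·11 = 1001; cumulative 3140
Total: 3140 scalar multiplications.

3140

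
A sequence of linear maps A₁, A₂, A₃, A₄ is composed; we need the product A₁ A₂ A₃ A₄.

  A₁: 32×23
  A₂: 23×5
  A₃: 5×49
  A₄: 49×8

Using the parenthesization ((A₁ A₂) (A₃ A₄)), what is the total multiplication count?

6920

(A₁ A₂): 32×23 by 23×5 → 32×5, cost 32·23·5 = 3680
(A₃ A₄): 5×49 by 49×8 → 5×8, cost 5·49·8 = 1960
((A₁ A₂) (A₃ A₄)): 32×5 by 5×8 → 32×8, cost 32·5·8 = 1280; cumulative 6920
Total: 6920 scalar multiplications.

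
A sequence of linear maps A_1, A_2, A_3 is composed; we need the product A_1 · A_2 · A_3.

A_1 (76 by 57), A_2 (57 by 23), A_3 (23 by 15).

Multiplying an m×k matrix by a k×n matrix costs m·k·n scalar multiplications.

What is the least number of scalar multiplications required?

Order (A_1 · (A_2 · A_3)): (A_2 · A_3): 57×23 by 23×15 → 57×15, cost 57·23·15 = 19665; (A_1 · (A_2 · A_3)): 76×57 by 57×15 → 76×15, cost 76·57·15 = 64980; cumulative 84645. Total 84645.
Order ((A_1 · A_2) · A_3): (A_1 · A_2): 76×57 by 57×23 → 76×23, cost 76·57·23 = 99636; ((A_1 · A_2) · A_3): 76×23 by 23×15 → 76×15, cost 76·23·15 = 26220; cumulative 125856. Total 125856.
Minimum: 84645.

84645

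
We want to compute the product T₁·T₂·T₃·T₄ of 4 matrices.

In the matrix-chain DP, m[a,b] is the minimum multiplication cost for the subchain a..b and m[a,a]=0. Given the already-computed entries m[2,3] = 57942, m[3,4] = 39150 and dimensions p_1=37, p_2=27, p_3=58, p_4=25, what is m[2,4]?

m[2,4] = min over k∈[2,3] of m[2,k]+m[k+1,4]+p_{1}·p_k·p_{4}.
k=2: 0 + 39150 + 37·27·25 = 64125; k=3: 57942 + 0 + 37·58·25 = 111592.
Minimum: 64125 at k=2.

64125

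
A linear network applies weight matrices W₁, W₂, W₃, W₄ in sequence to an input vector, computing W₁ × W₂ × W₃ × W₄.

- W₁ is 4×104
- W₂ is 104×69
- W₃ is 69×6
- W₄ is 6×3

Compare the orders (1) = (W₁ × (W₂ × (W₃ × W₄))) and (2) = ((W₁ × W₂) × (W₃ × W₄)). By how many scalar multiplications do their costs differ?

6756

Order (1) = (W₁ × (W₂ × (W₃ × W₄))): (W₃ × W₄): 69×6 by 6×3 → 69×3, cost 69·6·3 = 1242; (W₂ × (W₃ × W₄)): 104×69 by 69×3 → 104×3, cost 104·69·3 = 21528; cumulative 22770; (W₁ × (W₂ × (W₃ × W₄))): 4×104 by 104×3 → 4×3, cost 4·104·3 = 1248; cumulative 24018. Total 24018.
Order (2) = ((W₁ × W₂) × (W₃ × W₄)): (W₁ × W₂): 4×104 by 104×69 → 4×69, cost 4·104·69 = 28704; (W₃ × W₄): 69×6 by 6×3 → 69×3, cost 69·6·3 = 1242; ((W₁ × W₂) × (W₃ × W₄)): 4×69 by 69×3 → 4×3, cost 4·69·3 = 828; cumulative 30774. Total 30774.
Difference: |24018 − 30774| = 6756.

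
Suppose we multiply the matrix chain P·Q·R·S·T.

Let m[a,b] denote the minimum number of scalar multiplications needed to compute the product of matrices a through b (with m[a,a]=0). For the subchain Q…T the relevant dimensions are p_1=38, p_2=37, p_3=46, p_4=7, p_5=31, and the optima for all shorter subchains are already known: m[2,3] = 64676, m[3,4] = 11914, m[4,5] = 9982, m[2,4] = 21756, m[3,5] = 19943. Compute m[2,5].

30002

m[2,5] = min over k∈[2,4] of m[2,k]+m[k+1,5]+p_{1}·p_k·p_{5}.
k=2: 0 + 19943 + 38·37·31 = 63529; k=3: 64676 + 9982 + 38·46·31 = 128846; k=4: 21756 + 0 + 38·7·31 = 30002.
Minimum: 30002 at k=4.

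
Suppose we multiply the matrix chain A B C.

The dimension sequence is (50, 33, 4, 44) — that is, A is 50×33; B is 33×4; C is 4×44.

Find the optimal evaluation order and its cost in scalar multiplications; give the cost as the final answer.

(A (B C)): cost 78408.
((A B) C): cost 15400.
Optimal: ((A B) C) with cost 15400.

15400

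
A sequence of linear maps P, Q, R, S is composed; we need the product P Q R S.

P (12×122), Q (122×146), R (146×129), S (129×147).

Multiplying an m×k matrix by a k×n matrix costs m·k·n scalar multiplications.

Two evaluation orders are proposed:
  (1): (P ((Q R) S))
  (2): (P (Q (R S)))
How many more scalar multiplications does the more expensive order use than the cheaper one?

775728

Order (1) = (P ((Q R) S)): (Q R): 122×146 by 146×129 → 122×129, cost 122·146·129 = 2297748; ((Q R) S): 122×129 by 129×147 → 122×147, cost 122·129·147 = 2313486; cumulative 4611234; (P ((Q R) S)): 12×122 by 122×147 → 12×147, cost 12·122·147 = 215208; cumulative 4826442. Total 4826442.
Order (2) = (P (Q (R S))): (R S): 146×129 by 129×147 → 146×147, cost 146·129·147 = 2768598; (Q (R S)): 122×146 by 146×147 → 122×147, cost 122·146·147 = 2618364; cumulative 5386962; (P (Q (R S))): 12×122 by 122×147 → 12×147, cost 12·122·147 = 215208; cumulative 5602170. Total 5602170.
Difference: |4826442 − 5602170| = 775728.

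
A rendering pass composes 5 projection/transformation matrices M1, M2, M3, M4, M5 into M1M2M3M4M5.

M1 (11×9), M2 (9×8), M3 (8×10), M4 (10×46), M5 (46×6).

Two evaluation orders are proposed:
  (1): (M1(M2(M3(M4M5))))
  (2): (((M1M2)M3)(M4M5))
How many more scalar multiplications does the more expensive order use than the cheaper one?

826

Order (1) = (M1(M2(M3(M4M5)))): (M4M5): 10×46 by 46×6 → 10×6, cost 10·46·6 = 2760; (M3(M4M5)): 8×10 by 10×6 → 8×6, cost 8·10·6 = 480; cumulative 3240; (M2(M3(M4M5))): 9×8 by 8×6 → 9×6, cost 9·8·6 = 432; cumulative 3672; (M1(M2(M3(M4M5)))): 11×9 by 9×6 → 11×6, cost 11·9·6 = 594; cumulative 4266. Total 4266.
Order (2) = (((M1M2)M3)(M4M5)): (M1M2): 11×9 by 9×8 → 11×8, cost 11·9·8 = 792; ((M1M2)M3): 11×8 by 8×10 → 11×10, cost 11·8·10 = 880; cumulative 1672; (M4M5): 10×46 by 46×6 → 10×6, cost 10·46·6 = 2760; (((M1M2)M3)(M4M5)): 11×10 by 10×6 → 11×6, cost 11·10·6 = 660; cumulative 5092. Total 5092.
Difference: |4266 − 5092| = 826.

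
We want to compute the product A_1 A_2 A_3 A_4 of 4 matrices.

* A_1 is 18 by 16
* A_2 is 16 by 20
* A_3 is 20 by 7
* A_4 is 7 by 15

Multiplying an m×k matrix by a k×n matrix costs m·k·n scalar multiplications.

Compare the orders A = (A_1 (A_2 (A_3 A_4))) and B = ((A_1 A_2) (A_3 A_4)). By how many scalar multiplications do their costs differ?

2040

Order A = (A_1 (A_2 (A_3 A_4))): (A_3 A_4): 20×7 by 7×15 → 20×15, cost 20·7·15 = 2100; (A_2 (A_3 A_4)): 16×20 by 20×15 → 16×15, cost 16·20·15 = 4800; cumulative 6900; (A_1 (A_2 (A_3 A_4))): 18×16 by 16×15 → 18×15, cost 18·16·15 = 4320; cumulative 11220. Total 11220.
Order B = ((A_1 A_2) (A_3 A_4)): (A_1 A_2): 18×16 by 16×20 → 18×20, cost 18·16·20 = 5760; (A_3 A_4): 20×7 by 7×15 → 20×15, cost 20·7·15 = 2100; ((A_1 A_2) (A_3 A_4)): 18×20 by 20×15 → 18×15, cost 18·20·15 = 5400; cumulative 13260. Total 13260.
Difference: |11220 − 13260| = 2040.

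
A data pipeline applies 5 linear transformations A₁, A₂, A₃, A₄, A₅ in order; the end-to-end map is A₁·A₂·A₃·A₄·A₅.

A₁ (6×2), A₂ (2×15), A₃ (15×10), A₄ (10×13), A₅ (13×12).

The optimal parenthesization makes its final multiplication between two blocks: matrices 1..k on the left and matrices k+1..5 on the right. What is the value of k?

Adjacent pairs: A₁A₂ = 6·2·15 = 180; A₂A₃ = 2·15·10 = 300; A₃A₄ = 15·10·13 = 1950; A₄A₅ = 10·13·12 = 1560.
Length 3: A₁..A₃: k=1: 0+300+6·2·10=420; k=2: 180+0+6·15·10=1080 → min 420 | A₂..A₄: k=2: 0+1950+2·15·13=2340; k=3: 300+0+2·10·13=560 → min 560 | A₃..A₅: k=3: 0+1560+15·10·12=3360; k=4: 1950+0+15·13·12=4290 → min 3360.
Length 4: A₁..A₄: k=1: 0+560+6·2·13=716; k=2: 180+1950+6·15·13=3300; k=3: 420+0+6·10·13=1200 → min 716 | A₂..A₅: k=2: 0+3360+2·15·12=3720; k=3: 300+1560+2·10·12=2100; k=4: 560+0+2·13·12=872 → min 872.
Top-level splits: k=1: (A₁..A₁)·(A₂..A₅) → 0+872+6·2·12 = 1016; k=2: (A₁..A₂)·(A₃..A₅) → 180+3360+6·15·12 = 4620; k=3: (A₁..A₃)·(A₄..A₅) → 420+1560+6·10·12 = 2700; k=4: (A₁..A₄)·(A₅..A₅) → 716+0+6·13·12 = 1652.
Best split is after A₁, i.e. k = 1.

1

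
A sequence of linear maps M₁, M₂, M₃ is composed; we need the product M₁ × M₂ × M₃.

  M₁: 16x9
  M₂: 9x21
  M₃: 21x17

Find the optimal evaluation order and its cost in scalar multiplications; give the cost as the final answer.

5661

(M₁ × (M₂ × M₃)): cost 5661.
((M₁ × M₂) × M₃): cost 8736.
Optimal: (M₁ × (M₂ × M₃)) with cost 5661.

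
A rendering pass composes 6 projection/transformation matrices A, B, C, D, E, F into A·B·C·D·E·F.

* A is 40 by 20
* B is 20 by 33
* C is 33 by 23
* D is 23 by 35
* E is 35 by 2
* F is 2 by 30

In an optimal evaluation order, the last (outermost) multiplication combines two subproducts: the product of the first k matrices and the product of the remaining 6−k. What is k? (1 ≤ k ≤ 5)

Adjacent pairs: AB = 40·20·33 = 26400; BC = 20·33·23 = 15180; CD = 33·23·35 = 26565; DE = 23·35·2 = 1610; EF = 35·2·30 = 2100.
Length 3: A..C: k=1: 0+15180+40·20·23=33580; k=2: 26400+0+40·33·23=56760 → min 33580 | B..D: k=2: 0+26565+20·33·35=49665; k=3: 15180+0+20·23·35=31280 → min 31280 | C..E: k=3: 0+1610+33·23·2=3128; k=4: 26565+0+33·35·2=28875 → min 3128 | D..F: k=4: 0+2100+23·35·30=26250; k=5: 1610+0+23·2·30=2990 → min 2990.
Length 4: A..D: k=1: 0+31280+40·20·35=59280; k=2: 26400+26565+40·33·35=99165; k=3: 33580+0+40·23·35=65780 → min 59280 | B..E: k=2: 0+3128+20·33·2=4448; k=3: 15180+1610+20·23·2=17710; k=4: 31280+0+20·35·2=32680 → min 4448 | C..F: k=3: 0+2990+33·23·30=25760; k=4: 26565+2100+33·35·30=63315; k=5: 3128+0+33·2·30=5108 → min 5108.
Length 5: A..E: k=1: 0+4448+40·20·2=6048; k=2: 26400+3128+40·33·2=32168; k=3: 33580+1610+40·23·2=37030; k=4: 59280+0+40·35·2=62080 → min 6048 | B..F: k=2: 0+5108+20·33·30=24908; k=3: 15180+2990+20·23·30=31970; k=4: 31280+2100+20·35·30=54380; k=5: 4448+0+20·2·30=5648 → min 5648.
Top-level splits: k=1: (A..A)·(B..F) → 0+5648+40·20·30 = 29648; k=2: (A..B)·(C..F) → 26400+5108+40·33·30 = 71108; k=3: (A..C)·(D..F) → 33580+2990+40·23·30 = 64170; k=4: (A..D)·(E..F) → 59280+2100+40·35·30 = 103380; k=5: (A..E)·(F..F) → 6048+0+40·2·30 = 8448.
Best split is after E, i.e. k = 5.

5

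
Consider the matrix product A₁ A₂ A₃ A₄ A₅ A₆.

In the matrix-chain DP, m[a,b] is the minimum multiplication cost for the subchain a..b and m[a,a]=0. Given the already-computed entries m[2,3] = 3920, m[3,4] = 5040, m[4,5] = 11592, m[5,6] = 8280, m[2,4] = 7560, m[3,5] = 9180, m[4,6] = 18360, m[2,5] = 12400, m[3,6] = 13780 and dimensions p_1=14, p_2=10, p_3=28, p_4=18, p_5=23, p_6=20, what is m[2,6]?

16580

m[2,6] = min over k∈[2,5] of m[2,k]+m[k+1,6]+p_{1}·p_k·p_{6}.
k=2: 0 + 13780 + 14·10·20 = 16580; k=3: 3920 + 18360 + 14·28·20 = 30120; k=4: 7560 + 8280 + 14·18·20 = 20880; k=5: 12400 + 0 + 14·23·20 = 18840.
Minimum: 16580 at k=2.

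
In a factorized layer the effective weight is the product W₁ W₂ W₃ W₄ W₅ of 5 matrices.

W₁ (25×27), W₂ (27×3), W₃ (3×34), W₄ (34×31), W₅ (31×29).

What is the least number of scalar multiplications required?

Adjacent pairs: W₁W₂ = 25·27·3 = 2025; W₂W₃ = 27·3·34 = 2754; W₃W₄ = 3·34·31 = 3162; W₄W₅ = 34·31·29 = 30566.
Length 3: W₁..W₃: k=1: 0+2754+25·27·34=25704; k=2: 2025+0+25·3·34=4575 → min 4575 | W₂..W₄: k=2: 0+3162+27·3·31=5673; k=3: 2754+0+27·34·31=31212 → min 5673 | W₃..W₅: k=3: 0+30566+3·34·29=33524; k=4: 3162+0+3·31·29=5859 → min 5859.
Length 4: W₁..W₄: k=1: 0+5673+25·27·31=26598; k=2: 2025+3162+25·3·31=7512; k=3: 4575+0+25·34·31=30925 → min 7512 | W₂..W₅: k=2: 0+5859+27·3·29=8208; k=3: 2754+30566+27·34·29=59942; k=4: 5673+0+27·31·29=29946 → min 8208.
Length 5: W₁..W₅: k=1: 0+8208+25·27·29=27783; k=2: 2025+5859+25·3·29=10059; k=3: 4575+30566+25·34·29=59791; k=4: 7512+0+25·31·29=29987 → min 10059.
Optimal order: ((W₁ W₂) ((W₃ W₄) W₅)) with cost 10059.

10059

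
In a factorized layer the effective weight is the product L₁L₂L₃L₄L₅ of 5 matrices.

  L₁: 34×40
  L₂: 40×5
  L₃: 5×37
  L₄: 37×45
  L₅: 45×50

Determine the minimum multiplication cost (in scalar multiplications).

Adjacent pairs: L₁L₂ = 34·40·5 = 6800; L₂L₃ = 40·5·37 = 7400; L₃L₄ = 5·37·45 = 8325; L₄L₅ = 37·45·50 = 83250.
Length 3: L₁..L₃: k=1: 0+7400+34·40·37=57720; k=2: 6800+0+34·5·37=13090 → min 13090 | L₂..L₄: k=2: 0+8325+40·5·45=17325; k=3: 7400+0+40·37·45=74000 → min 17325 | L₃..L₅: k=3: 0+83250+5·37·50=92500; k=4: 8325+0+5·45·50=19575 → min 19575.
Length 4: L₁..L₄: k=1: 0+17325+34·40·45=78525; k=2: 6800+8325+34·5·45=22775; k=3: 13090+0+34·37·45=69700 → min 22775 | L₂..L₅: k=2: 0+19575+40·5·50=29575; k=3: 7400+83250+40·37·50=164650; k=4: 17325+0+40·45·50=107325 → min 29575.
Length 5: L₁..L₅: k=1: 0+29575+34·40·50=97575; k=2: 6800+19575+34·5·50=34875; k=3: 13090+83250+34·37·50=159240; k=4: 22775+0+34·45·50=99275 → min 34875.
Optimal order: ((L₁L₂)((L₃L₄)L₅)) with cost 34875.

34875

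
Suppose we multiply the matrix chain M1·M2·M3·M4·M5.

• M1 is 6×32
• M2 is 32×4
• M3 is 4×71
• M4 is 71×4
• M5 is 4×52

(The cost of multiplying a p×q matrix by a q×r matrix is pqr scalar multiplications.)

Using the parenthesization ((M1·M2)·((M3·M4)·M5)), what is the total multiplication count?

3984

(M1·M2): 6×32 by 32×4 → 6×4, cost 6·32·4 = 768
(M3·M4): 4×71 by 71×4 → 4×4, cost 4·71·4 = 1136
((M3·M4)·M5): 4×4 by 4×52 → 4×52, cost 4·4·52 = 832; cumulative 1968
((M1·M2)·((M3·M4)·M5)): 6×4 by 4×52 → 6×52, cost 6·4·52 = 1248; cumulative 3984
Total: 3984 scalar multiplications.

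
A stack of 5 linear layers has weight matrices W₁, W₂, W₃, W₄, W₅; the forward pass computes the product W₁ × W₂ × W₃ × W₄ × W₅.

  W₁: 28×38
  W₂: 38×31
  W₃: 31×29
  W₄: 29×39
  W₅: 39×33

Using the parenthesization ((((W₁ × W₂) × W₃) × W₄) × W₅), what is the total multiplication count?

125860

(W₁ × W₂): 28×38 by 38×31 → 28×31, cost 28·38·31 = 32984
((W₁ × W₂) × W₃): 28×31 by 31×29 → 28×29, cost 28·31·29 = 25172; cumulative 58156
(((W₁ × W₂) × W₃) × W₄): 28×29 by 29×39 → 28×39, cost 28·29·39 = 31668; cumulative 89824
((((W₁ × W₂) × W₃) × W₄) × W₅): 28×39 by 39×33 → 28×33, cost 28·39·33 = 36036; cumulative 125860
Total: 125860 scalar multiplications.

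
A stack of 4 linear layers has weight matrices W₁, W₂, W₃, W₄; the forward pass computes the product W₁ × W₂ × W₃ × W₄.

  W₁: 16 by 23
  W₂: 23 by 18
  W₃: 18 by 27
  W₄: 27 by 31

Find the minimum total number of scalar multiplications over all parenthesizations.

Adjacent pairs: W₁W₂ = 16·23·18 = 6624; W₂W₃ = 23·18·27 = 11178; W₃W₄ = 18·27·31 = 15066.
Length 3: W₁..W₃: k=1: 0+11178+16·23·27=21114; k=2: 6624+0+16·18·27=14400 → min 14400 | W₂..W₄: k=2: 0+15066+23·18·31=27900; k=3: 11178+0+23·27·31=30429 → min 27900.
Length 4: W₁..W₄: k=1: 0+27900+16·23·31=39308; k=2: 6624+15066+16·18·31=30618; k=3: 14400+0+16·27·31=27792 → min 27792.
Optimal order: (((W₁ × W₂) × W₃) × W₄) with cost 27792.

27792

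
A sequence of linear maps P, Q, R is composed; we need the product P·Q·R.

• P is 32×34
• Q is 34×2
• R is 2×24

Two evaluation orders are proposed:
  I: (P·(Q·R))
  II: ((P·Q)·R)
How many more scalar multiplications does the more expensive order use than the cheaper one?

24032

Order I = (P·(Q·R)): (Q·R): 34×2 by 2×24 → 34×24, cost 34·2·24 = 1632; (P·(Q·R)): 32×34 by 34×24 → 32×24, cost 32·34·24 = 26112; cumulative 27744. Total 27744.
Order II = ((P·Q)·R): (P·Q): 32×34 by 34×2 → 32×2, cost 32·34·2 = 2176; ((P·Q)·R): 32×2 by 2×24 → 32×24, cost 32·2·24 = 1536; cumulative 3712. Total 3712.
Difference: |27744 − 3712| = 24032.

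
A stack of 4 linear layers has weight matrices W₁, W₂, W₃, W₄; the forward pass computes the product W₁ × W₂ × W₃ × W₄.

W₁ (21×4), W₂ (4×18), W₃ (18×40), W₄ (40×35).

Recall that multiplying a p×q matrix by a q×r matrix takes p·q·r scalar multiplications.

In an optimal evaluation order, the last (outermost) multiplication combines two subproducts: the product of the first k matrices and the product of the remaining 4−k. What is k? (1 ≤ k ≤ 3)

Adjacent pairs: W₁W₂ = 21·4·18 = 1512; W₂W₃ = 4·18·40 = 2880; W₃W₄ = 18·40·35 = 25200.
Length 3: W₁..W₃: k=1: 0+2880+21·4·40=6240; k=2: 1512+0+21·18·40=16632 → min 6240 | W₂..W₄: k=2: 0+25200+4·18·35=27720; k=3: 2880+0+4·40·35=8480 → min 8480.
Top-level splits: k=1: (W₁..W₁)·(W₂..W₄) → 0+8480+21·4·35 = 11420; k=2: (W₁..W₂)·(W₃..W₄) → 1512+25200+21·18·35 = 39942; k=3: (W₁..W₃)·(W₄..W₄) → 6240+0+21·40·35 = 35640.
Best split is after W₁, i.e. k = 1.

1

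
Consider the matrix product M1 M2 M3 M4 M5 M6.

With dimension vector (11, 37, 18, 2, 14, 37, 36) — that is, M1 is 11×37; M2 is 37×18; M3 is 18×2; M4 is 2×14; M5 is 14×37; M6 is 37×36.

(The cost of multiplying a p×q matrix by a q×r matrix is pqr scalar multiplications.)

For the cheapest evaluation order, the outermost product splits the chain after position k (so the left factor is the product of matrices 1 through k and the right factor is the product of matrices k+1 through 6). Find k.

Adjacent pairs: M1M2 = 11·37·18 = 7326; M2M3 = 37·18·2 = 1332; M3M4 = 18·2·14 = 504; M4M5 = 2·14·37 = 1036; M5M6 = 14·37·36 = 18648.
Length 3: M1..M3: k=1: 0+1332+11·37·2=2146; k=2: 7326+0+11·18·2=7722 → min 2146 | M2..M4: k=2: 0+504+37·18·14=9828; k=3: 1332+0+37·2·14=2368 → min 2368 | M3..M5: k=3: 0+1036+18·2·37=2368; k=4: 504+0+18·14·37=9828 → min 2368 | M4..M6: k=4: 0+18648+2·14·36=19656; k=5: 1036+0+2·37·36=3700 → min 3700.
Length 4: M1..M4: k=1: 0+2368+11·37·14=8066; k=2: 7326+504+11·18·14=10602; k=3: 2146+0+11·2·14=2454 → min 2454 | M2..M5: k=2: 0+2368+37·18·37=27010; k=3: 1332+1036+37·2·37=5106; k=4: 2368+0+37·14·37=21534 → min 5106 | M3..M6: k=3: 0+3700+18·2·36=4996; k=4: 504+18648+18·14·36=28224; k=5: 2368+0+18·37·36=26344 → min 4996.
Length 5: M1..M5: k=1: 0+5106+11·37·37=20165; k=2: 7326+2368+11·18·37=17020; k=3: 2146+1036+11·2·37=3996; k=4: 2454+0+11·14·37=8152 → min 3996 | M2..M6: k=2: 0+4996+37·18·36=28972; k=3: 1332+3700+37·2·36=7696; k=4: 2368+18648+37·14·36=39664; k=5: 5106+0+37·37·36=54390 → min 7696.
Top-level splits: k=1: (M1..M1)·(M2..M6) → 0+7696+11·37·36 = 22348; k=2: (M1..M2)·(M3..M6) → 7326+4996+11·18·36 = 19450; k=3: (M1..M3)·(M4..M6) → 2146+3700+11·2·36 = 6638; k=4: (M1..M4)·(M5..M6) → 2454+18648+11·14·36 = 26646; k=5: (M1..M5)·(M6..M6) → 3996+0+11·37·36 = 18648.
Best split is after M3, i.e. k = 3.

3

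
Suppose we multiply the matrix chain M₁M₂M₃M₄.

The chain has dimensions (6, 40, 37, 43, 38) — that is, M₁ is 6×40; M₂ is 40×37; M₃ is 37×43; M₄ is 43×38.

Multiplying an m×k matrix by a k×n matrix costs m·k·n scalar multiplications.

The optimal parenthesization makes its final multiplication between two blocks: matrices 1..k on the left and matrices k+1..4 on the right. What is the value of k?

Adjacent pairs: M₁M₂ = 6·40·37 = 8880; M₂M₃ = 40·37·43 = 63640; M₃M₄ = 37·43·38 = 60458.
Length 3: M₁..M₃: k=1: 0+63640+6·40·43=73960; k=2: 8880+0+6·37·43=18426 → min 18426 | M₂..M₄: k=2: 0+60458+40·37·38=116698; k=3: 63640+0+40·43·38=129000 → min 116698.
Top-level splits: k=1: (M₁..M₁)·(M₂..M₄) → 0+116698+6·40·38 = 125818; k=2: (M₁..M₂)·(M₃..M₄) → 8880+60458+6·37·38 = 77774; k=3: (M₁..M₃)·(M₄..M₄) → 18426+0+6·43·38 = 28230.
Best split is after M₃, i.e. k = 3.

3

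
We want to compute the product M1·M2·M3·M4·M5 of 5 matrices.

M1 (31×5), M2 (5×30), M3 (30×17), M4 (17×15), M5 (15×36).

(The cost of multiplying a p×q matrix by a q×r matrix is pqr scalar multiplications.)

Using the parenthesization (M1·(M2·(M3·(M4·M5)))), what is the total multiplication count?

(M4·M5): 17×15 by 15×36 → 17×36, cost 17·15·36 = 9180
(M3·(M4·M5)): 30×17 by 17×36 → 30×36, cost 30·17·36 = 18360; cumulative 27540
(M2·(M3·(M4·M5))): 5×30 by 30×36 → 5×36, cost 5·30·36 = 5400; cumulative 32940
(M1·(M2·(M3·(M4·M5)))): 31×5 by 5×36 → 31×36, cost 31·5·36 = 5580; cumulative 38520
Total: 38520 scalar multiplications.

38520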